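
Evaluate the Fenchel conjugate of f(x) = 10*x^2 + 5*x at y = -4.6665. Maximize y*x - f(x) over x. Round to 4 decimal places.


f*(y) = sup_x {y*x - a*x^2 - b*x} = sup_x {(y-b)*x - a*x^2}
FOC: (y - b) - 2a*x = 0 => x* = (y - b)/(2a)
x* = (-4.6665 - 5)/(2*10) = -0.4833
f*(-4.6665) = (y-b)^2/(4a) = (-4.6665 - 5)^2/(4*10)
= 93.4412/40 = 2.336


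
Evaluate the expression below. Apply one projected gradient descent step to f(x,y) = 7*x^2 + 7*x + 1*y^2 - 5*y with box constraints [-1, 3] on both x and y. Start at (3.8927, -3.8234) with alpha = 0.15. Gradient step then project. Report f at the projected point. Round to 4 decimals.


Step 1: Compute gradient at (3.8927, -3.8234).
grad_x = 2*7*3.8927 + 7 = 61.4978
grad_y = 2*1*-3.8234 - 5 = -12.6468
Step 2: Gradient step.
x_raw = 3.8927 - 0.15*61.4978 = -5.332
y_raw = -3.8234 - 0.15*-12.6468 = -1.9264
Step 3: Project onto [-1, 3].
x_proj = clip(-5.332) = -1.0
y_proj = clip(-1.9264) = -1.0
Step 4: Evaluate f.
f(-1.0, -1.0) = 6.0


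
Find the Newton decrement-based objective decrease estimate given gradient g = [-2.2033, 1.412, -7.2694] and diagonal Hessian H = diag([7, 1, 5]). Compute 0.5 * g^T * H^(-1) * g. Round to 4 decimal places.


Step 1: H is diagonal, so H^(-1) * g = [-0.3148, 1.412, -1.4539].
Step 2: g^T H^(-1) g = sum_i g_i^2 / H_ii
  = (-2.2033)^2/7 + (1.412)^2/1 + (-7.2694)^2/5
  = 0.6935 + 1.9937 + 10.5688 = 13.2561
Step 3: Objective decrease = 0.5 * g^T H^(-1) g = 6.628


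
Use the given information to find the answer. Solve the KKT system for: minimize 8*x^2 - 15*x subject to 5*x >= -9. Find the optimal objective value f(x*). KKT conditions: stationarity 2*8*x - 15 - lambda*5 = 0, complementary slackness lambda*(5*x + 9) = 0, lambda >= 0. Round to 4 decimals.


Step 1: Try lambda = 0 (constraint inactive).
Stationarity: 2*8*x - 15 = 0
x* = 15/(2*8) = 0.9375
Check constraint: 5*0.9375 = 4.6875 >= -9 -- satisfied.
Step 2: Compute optimal value.
f(x*) = 8*0.9375^2 - 15*0.9375 = -7.0313


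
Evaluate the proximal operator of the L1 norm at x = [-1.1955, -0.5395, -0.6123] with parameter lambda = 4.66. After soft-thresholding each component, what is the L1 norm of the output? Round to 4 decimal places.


Soft-thresholding with lambda = 4.66:
prox(-1.1955) = sign(-1.1955)*max(|-1.1955| - 4.66, 0) = 0.0
prox(-0.5395) = sign(-0.5395)*max(|-0.5395| - 4.66, 0) = 0.0
prox(-0.6123) = sign(-0.6123)*max(|-0.6123| - 4.66, 0) = 0.0
prox(x) = [0.0, 0.0, 0.0]
||prox(x)||_1 = 0.0 + 0.0 + 0.0 = 0.0


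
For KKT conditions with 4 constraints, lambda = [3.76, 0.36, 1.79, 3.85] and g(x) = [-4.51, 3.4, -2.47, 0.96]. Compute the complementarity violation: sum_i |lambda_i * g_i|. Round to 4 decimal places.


KKT complementary slackness check:
lambda_1 * g_1 = 3.76 * -4.51 = -16.9576
lambda_2 * g_2 = 0.36 * 3.4 = 1.224
lambda_3 * g_3 = 1.79 * -2.47 = -4.4213
lambda_4 * g_4 = 3.85 * 0.96 = 3.696
Total violation = 16.9576 + 1.224 + 4.4213 + 3.696 = 26.2989


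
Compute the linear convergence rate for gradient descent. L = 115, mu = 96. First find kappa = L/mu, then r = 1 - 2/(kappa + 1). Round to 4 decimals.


Step 1: Compute the condition number.
kappa = L/mu = 115/96 = 1.1979
Step 2: Compute the convergence rate.
r = 1 - 2/(kappa + 1) = 1 - 2*mu/(L + mu) = (L - mu)/(L + mu) = 19/211 = 0.09


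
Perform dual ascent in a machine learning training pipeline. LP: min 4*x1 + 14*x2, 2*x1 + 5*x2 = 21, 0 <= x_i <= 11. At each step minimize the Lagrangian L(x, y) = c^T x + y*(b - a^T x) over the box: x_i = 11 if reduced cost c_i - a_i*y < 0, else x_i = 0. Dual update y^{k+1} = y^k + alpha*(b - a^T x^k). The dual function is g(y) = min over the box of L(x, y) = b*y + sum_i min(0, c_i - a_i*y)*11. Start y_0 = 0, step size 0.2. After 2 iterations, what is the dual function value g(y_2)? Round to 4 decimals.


Dual ascent for LP: min 4*x1 + 14*x2, 2*x1 + 5*x2 = 21, 0 <= x_i <= 11
Step 1: y^k = 0.0, reduced costs: (4.0, 14.0)
  x^k = (0.0, 0.0), subgradient = b - a^T x = 21.0
  y^{k+1} = 0.0 + 0.2*21.0 = 4.2
Step 2: y^k = 4.2, reduced costs: (-4.4, -7.0)
  x^k = (11.0, 11.0), subgradient = b - a^T x = -56.0
  y^{k+1} = 4.2 + 0.2*-56.0 = -7.0
Dual objective at y_2 = -7.0: reduced costs (18.0, 49.0), box minimizer x = (0.0, 0.0)
g(y_2) = b*y + (c1 - a1*y)*x1 + (c2 - a2*y)*x2 = 21*(-7.0) + 18.0*0.0 + 49.0*0.0 = -147.0 + 0.0 + 0.0 = -147.0


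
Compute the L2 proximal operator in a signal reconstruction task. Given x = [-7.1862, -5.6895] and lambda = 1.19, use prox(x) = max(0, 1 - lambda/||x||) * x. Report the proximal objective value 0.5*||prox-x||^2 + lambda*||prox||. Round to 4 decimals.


Step 1: Compute ||x||.
||x|| = 9.1658
Step 2: Compute scaling factor.
scale = max(0, 1 - 1.19/9.1658) = 0.8702
Step 3: prox(x) = [-6.2532, -4.9508]
||prox(x)|| = 7.9758
Step 4: Proximal objective.
0.5*||prox-x||^2 = 0.7081
lambda*||prox|| = 9.4912
Total = 10.1993


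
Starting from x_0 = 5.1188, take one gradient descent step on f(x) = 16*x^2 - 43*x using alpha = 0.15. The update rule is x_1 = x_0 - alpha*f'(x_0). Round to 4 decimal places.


We compute the gradient at x_0 and apply the update.
f'(x) = 32*x - 43
f'(5.1188) = 32*5.1188 - 43 = 120.8016
x_1 = 5.1188 - 0.15*120.8016 = -13.0014


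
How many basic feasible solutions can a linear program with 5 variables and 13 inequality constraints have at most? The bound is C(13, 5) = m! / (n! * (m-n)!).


Each vertex corresponds to some choice of n active constraints out of m, so the number of vertices is at most C(m, n) = m! / (n!(m-n)!).
m = 13, n = 5
Numerator: 13 * 12 * 11 * 10 * 9
Denominator: 5! = 120
C(13, 5) = 1287


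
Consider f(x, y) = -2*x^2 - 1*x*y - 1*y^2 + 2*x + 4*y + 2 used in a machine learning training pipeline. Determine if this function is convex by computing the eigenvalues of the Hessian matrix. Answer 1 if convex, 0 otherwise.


The Hessian of f(x,y) = -2*x^2 - 1*x*y - 1*y^2 + 2*x + 4*y + 2 is:
H = [[-4, -1], [-1, -2]]
Trace = -4 - 2 = -6
Determinant = -4*-2 - (-1)^2 = 7
Discriminant = (-6)^2 - 4*7 = 8.0
Eigenvalues: lambda_1 = -4.4142, lambda_2 = -1.5858
The function is not convex.

0


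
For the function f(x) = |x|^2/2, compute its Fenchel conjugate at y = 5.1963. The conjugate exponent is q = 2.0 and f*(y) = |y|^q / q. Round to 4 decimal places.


The conjugate exponent q satisfies 1/p + 1/q = 1.
p = 2, so q = 2/(2 - 1) = 2.0
|y|^q = 5.1963^2.0 = 27.0015
f*(5.1963) = 27.0015 / 2.0 = 13.5008


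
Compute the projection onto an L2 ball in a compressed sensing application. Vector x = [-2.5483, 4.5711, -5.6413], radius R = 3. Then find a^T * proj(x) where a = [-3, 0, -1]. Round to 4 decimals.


Step 1: Compute ||x|| (intermediates to 6 decimals).
||x|| = sqrt((-2.5483)^2 + 4.5711^2 + (-5.6413)^2) = 7.695002
Step 2: Project.
Since ||x|| > R, scale = R/||x|| = 3/7.695002 = 0.389863, proj(x) = scale * x
proj(x) = [-0.993488, 1.782103, -2.199334]
Step 3: Dot product.
a^T * proj(x) = -3*(-0.993488) + 0*1.782103 - 1*(-2.199334) = 5.1798


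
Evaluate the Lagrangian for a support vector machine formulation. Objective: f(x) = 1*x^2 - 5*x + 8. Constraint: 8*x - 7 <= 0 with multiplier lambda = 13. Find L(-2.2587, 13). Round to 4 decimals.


Step 1: Evaluate f(x).
f(-2.2587) = 1*(-2.2587)^2 - 5*(-2.2587) + 8 = 24.3952
Step 2: Evaluate g(x).
g(-2.2587) = 8*-2.2587 - 7 = -25.0696
Step 3: Compute Lagrangian.
L = 24.3952 + 13*-25.0696 = -301.5096


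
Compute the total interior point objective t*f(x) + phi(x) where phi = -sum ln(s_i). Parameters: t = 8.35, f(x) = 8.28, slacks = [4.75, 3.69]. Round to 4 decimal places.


Step 1: Compute log-barrier.
ln values: [1.5581, 1.3056]
phi = -(1.5581 + 1.3056) = -2.8638
Step 2: Compute augmented objective.
t*f(x) = 8.35*8.28 = 69.138
Total = 69.138 - 2.8638 = 66.2742


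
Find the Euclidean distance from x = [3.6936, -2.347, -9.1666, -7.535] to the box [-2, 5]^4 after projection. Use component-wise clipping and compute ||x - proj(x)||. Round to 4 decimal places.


Project each component onto [-2, 5].
clip(3.6936) = 3.6936, clip(-2.347) = -2.0, clip(-9.1666) = -2.0, clip(-7.535) = -2.0
Projection = [3.6936, -2.0, -2.0, -2.0]
Squared diffs: [0.0, 0.1204, 51.3602, 30.6362]
Distance = sqrt(82.1168) = 9.0618


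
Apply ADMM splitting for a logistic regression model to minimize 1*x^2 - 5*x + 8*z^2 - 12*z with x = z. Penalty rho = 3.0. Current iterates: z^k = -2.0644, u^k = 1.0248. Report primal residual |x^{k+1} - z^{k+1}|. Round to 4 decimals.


ADMM iteration with rho = 3.0, z^k = -2.0644, u^k = 1.0248
Step 1: x-update.
Minimize 1*x^2 - 5*x + (3.0/2)*(x + 2.0644 + 1.0248)^2
FOC: (2*1 + 3.0)*x = 5 + 3.0*(-2.0644 - 1.0248)
x^{k+1} = -0.8535
Step 2: z-update.
Minimize 8*z^2 - 12*z + (3.0/2)*(-0.8535 - z + 1.0248)^2
FOC: (2*8 + 3.0)*z = 12 + 3.0*(-0.8535 + 1.0248)
z^{k+1} = 0.6586
Step 3: u-update.
u^{k+1} = 1.0248 - 0.8535 - 0.6586 = -0.4873
Step 4: Primal residual = |-0.8535 - 0.6586| = 1.5121


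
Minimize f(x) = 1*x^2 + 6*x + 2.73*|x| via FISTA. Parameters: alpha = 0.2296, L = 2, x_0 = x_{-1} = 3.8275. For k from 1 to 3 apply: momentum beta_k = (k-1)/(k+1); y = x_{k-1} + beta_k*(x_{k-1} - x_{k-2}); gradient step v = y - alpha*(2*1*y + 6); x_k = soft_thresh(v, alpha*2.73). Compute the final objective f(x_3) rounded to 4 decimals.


FISTA on f(x) = 1*x^2 + 6*x + 2.73*|x|
L = 2, alpha = 0.2296
Iteration 1: beta = 0.0, y = 3.8275 + 0.0*(3.8275 - 3.8275) = 3.8275
  grad(y) = 13.655, v = y - alpha*grad = 0.6923
  prox(v) = soft_thresh(0.6923, 0.6268) = 0.0655
Iteration 2: beta = 0.3333, y = 0.0655 + 0.3333*(0.0655 - 3.8275) = -1.1885
  grad(y) = 3.623, v = y - alpha*grad = -2.0203
  prox(v) = soft_thresh(-2.0203, 0.6268) = -1.3935
Iteration 3: beta = 0.5, y = -1.3935 + 0.5*(-1.3935 - 0.0655) = -2.123
  grad(y) = 1.7539, v = y - alpha*grad = -2.5257
  prox(v) = soft_thresh(-2.5257, 0.6268) = -1.8989
f(x_3) = 1*(-1.8989)^2 + 6*(-1.8989) + 2.73*|-1.8989| = -2.6036


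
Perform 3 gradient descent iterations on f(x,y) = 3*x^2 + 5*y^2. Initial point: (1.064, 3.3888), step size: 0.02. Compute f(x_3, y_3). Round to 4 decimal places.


Gradient descent on f(x,y) = 3*x^2 + 5*y^2.
Starting point: (1.064, 3.3888), alpha = 0.02
Step 1: grad_x = 2*3*1.064 = 6.384, grad_y = 2*5*3.3888 = 33.888
  x_1 = 1.064 - 0.02*6.384 = 0.9363
  y_1 = 3.3888 - 0.02*33.888 = 2.711
Step 2: grad_x = 2*3*0.9363 = 5.6179, grad_y = 2*5*2.711 = 27.1104
  x_2 = 0.9363 - 0.02*5.6179 = 0.824
  y_2 = 2.711 - 0.02*27.1104 = 2.1688
Step 3: grad_x = 2*3*0.824 = 4.9438, grad_y = 2*5*2.1688 = 21.6883
  x_3 = 0.824 - 0.02*4.9438 = 0.7251
  y_3 = 2.1688 - 0.02*21.6883 = 1.7351
f(0.7251, 1.7351) = 3*0.7251^2 + 5*1.7351^2 = 16.6295


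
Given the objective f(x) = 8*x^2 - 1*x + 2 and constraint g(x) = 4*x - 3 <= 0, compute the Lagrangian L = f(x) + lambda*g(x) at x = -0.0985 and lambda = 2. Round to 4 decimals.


Step 1: Evaluate f(x).
f(-0.0985) = 8*(-0.0985)^2 - 1*(-0.0985) + 2 = 2.1761
Step 2: Evaluate g(x).
g(-0.0985) = 4*-0.0985 - 3 = -3.394
Step 3: Compute Lagrangian.
L = 2.1761 + 2*-3.394 = -4.6119


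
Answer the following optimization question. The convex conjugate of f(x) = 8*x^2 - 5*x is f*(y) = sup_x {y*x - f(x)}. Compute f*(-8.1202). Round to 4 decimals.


f*(y) = sup_x {y*x - a*x^2 - b*x} = sup_x {(y-b)*x - a*x^2}
FOC: (y - b) - 2a*x = 0 => x* = (y - b)/(2a)
x* = (-8.1202 + 5)/(2*8) = -0.195
f*(-8.1202) = (y-b)^2/(4a) = (-8.1202 + 5)^2/(4*8)
= 9.7356/32 = 0.3042


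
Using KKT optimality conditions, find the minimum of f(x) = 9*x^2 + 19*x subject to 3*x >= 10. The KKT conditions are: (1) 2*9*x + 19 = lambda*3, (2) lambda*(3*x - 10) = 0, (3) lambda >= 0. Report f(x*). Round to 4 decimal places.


Step 1: Try lambda = 0 (constraint inactive).
x_unc = -19/(2*9) = -1.0556
Check: 3*-1.0556 = -3.1668 < 10 -- violated!
Step 2: Constraint must be active: 3*x = 10
x* = 10/3 = 3.3333 (rounded; the exact value 10/3 is used below)
lambda = (2*9*(10/3) + 19)/3 = 26.3333
Step 3: Compute optimal value.
f(x*) = 9*(10/3)^2 + 19*(10/3) = 163.3333


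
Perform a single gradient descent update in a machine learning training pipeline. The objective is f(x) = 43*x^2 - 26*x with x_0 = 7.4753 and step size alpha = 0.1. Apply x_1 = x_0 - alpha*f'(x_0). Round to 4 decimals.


We compute the gradient at x_0 and apply the update.
f'(x) = 86*x - 26
f'(7.4753) = 86*7.4753 - 26 = 616.8758
x_1 = 7.4753 - 0.1*616.8758 = -54.2123


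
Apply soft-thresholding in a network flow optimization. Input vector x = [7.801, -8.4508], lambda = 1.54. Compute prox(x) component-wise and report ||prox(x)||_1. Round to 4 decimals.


Soft-thresholding with lambda = 1.54:
prox(7.801) = sign(7.801)*max(|7.801| - 1.54, 0) = 6.261
prox(-8.4508) = sign(-8.4508)*max(|-8.4508| - 1.54, 0) = -6.9108
prox(x) = [6.261, -6.9108]
||prox(x)||_1 = 6.261 + 6.9108 = 13.1718


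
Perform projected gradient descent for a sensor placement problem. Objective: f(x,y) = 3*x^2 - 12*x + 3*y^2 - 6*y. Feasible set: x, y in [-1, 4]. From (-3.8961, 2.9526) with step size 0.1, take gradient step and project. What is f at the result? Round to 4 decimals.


Step 1: Compute gradient at (-3.8961, 2.9526).
grad_x = 2*3*-3.8961 - 12 = -35.3766
grad_y = 2*3*2.9526 - 6 = 11.7156
Step 2: Gradient step.
x_raw = -3.8961 - 0.1*-35.3766 = -0.3584
y_raw = 2.9526 - 0.1*11.7156 = 1.781
Step 3: Project onto [-1, 4].
x_proj = clip(-0.3584) = -0.3584
y_proj = clip(1.781) = 1.781
Step 4: Evaluate f.
f(-0.3584, 1.781) = 3.5168


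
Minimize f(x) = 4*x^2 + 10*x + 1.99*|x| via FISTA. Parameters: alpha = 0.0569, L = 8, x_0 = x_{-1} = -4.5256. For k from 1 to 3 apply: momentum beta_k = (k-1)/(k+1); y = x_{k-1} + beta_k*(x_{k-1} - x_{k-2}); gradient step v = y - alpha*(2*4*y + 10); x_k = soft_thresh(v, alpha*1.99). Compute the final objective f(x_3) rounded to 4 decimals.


FISTA on f(x) = 4*x^2 + 10*x + 1.99*|x|
L = 8, alpha = 0.0569
Iteration 1: beta = 0.0, y = -4.5256 + 0.0*(-4.5256 + 4.5256) = -4.5256
  grad(y) = -26.2048, v = y - alpha*grad = -3.0345
  prox(v) = soft_thresh(-3.0345, 0.1132) = -2.9213
Iteration 2: beta = 0.3333, y = -2.9213 + 0.3333*(-2.9213 + 4.5256) = -2.3866
  grad(y) = -9.0924, v = y - alpha*grad = -1.8692
  prox(v) = soft_thresh(-1.8692, 0.1132) = -1.756
Iteration 3: beta = 0.5, y = -1.756 + 0.5*(-1.756 + 2.9213) = -1.1733
  grad(y) = 0.6137, v = y - alpha*grad = -1.2082
  prox(v) = soft_thresh(-1.2082, 0.1132) = -1.095
f(x_3) = 4*(-1.095)^2 + 10*(-1.095) + 1.99*|-1.095| = -3.9749


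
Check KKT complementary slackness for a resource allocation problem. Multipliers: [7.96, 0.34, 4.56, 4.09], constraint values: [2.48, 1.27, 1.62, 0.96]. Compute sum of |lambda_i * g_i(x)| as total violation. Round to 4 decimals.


KKT complementary slackness check:
lambda_1 * g_1 = 7.96 * 2.48 = 19.7408
lambda_2 * g_2 = 0.34 * 1.27 = 0.4318
lambda_3 * g_3 = 4.56 * 1.62 = 7.3872
lambda_4 * g_4 = 4.09 * 0.96 = 3.9264
Total violation = 19.7408 + 0.4318 + 7.3872 + 3.9264 = 31.4862


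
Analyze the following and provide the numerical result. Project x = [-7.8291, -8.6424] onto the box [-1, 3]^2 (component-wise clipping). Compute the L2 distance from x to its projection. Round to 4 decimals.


Project each component onto [-1, 3].
clip(-7.8291) = -1.0, clip(-8.6424) = -1.0
Projection = [-1.0, -1.0]
Squared diffs: [46.6366, 58.4063]
Distance = sqrt(105.0429) = 10.249


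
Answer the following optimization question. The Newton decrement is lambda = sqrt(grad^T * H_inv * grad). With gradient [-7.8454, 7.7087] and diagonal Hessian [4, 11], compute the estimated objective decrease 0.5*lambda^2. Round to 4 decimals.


Step 1: H is diagonal, so H^(-1) * g = [-1.9614, 0.7008].
Step 2: g^T H^(-1) g = sum_i g_i^2 / H_ii
  = (-7.8454)^2/4 + (7.7087)^2/11
  = 15.3876 + 5.4022 = 20.7898
Step 3: Objective decrease = 0.5 * g^T H^(-1) g = 10.3949


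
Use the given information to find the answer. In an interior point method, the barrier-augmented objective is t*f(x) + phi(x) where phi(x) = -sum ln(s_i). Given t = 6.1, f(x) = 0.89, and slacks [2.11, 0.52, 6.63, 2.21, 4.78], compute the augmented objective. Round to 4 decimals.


Step 1: Compute log-barrier.
ln values: [0.7467, -0.6539, 1.8916, 0.793, 1.5644]
phi = -(0.7467 - 0.6539 + 1.8916 + 0.793 + 1.5644) = -4.3418
Step 2: Compute augmented objective.
t*f(x) = 6.1*0.89 = 5.429
Total = 5.429 - 4.3418 = 1.0872


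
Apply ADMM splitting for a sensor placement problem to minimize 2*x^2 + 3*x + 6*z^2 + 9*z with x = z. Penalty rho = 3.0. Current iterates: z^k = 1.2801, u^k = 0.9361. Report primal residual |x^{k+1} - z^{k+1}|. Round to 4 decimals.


ADMM iteration with rho = 3.0, z^k = 1.2801, u^k = 0.9361
Step 1: x-update.
Minimize 2*x^2 + 3*x + (3.0/2)*(x - 1.2801 + 0.9361)^2
FOC: (2*2 + 3.0)*x = -3 + 3.0*(1.2801 - 0.9361)
x^{k+1} = -0.2811
Step 2: z-update.
Minimize 6*z^2 + 9*z + (3.0/2)*(-0.2811 - z + 0.9361)^2
FOC: (2*6 + 3.0)*z = -9 + 3.0*(-0.2811 + 0.9361)
z^{k+1} = -0.469
Step 3: u-update.
u^{k+1} = 0.9361 - 0.2811 + 0.469 = 1.124
Step 4: Primal residual = |-0.2811 + 0.469| = 0.1879


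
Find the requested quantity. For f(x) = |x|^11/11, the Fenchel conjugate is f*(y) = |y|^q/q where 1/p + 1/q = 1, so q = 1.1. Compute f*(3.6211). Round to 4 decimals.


The conjugate exponent q satisfies 1/p + 1/q = 1.
p = 11, so q = 11/(11 - 1) = 1.1
|y|^q = 3.6211^1.1 = 4.1184
f*(3.6211) = 4.1184 / 1.1 = 3.744


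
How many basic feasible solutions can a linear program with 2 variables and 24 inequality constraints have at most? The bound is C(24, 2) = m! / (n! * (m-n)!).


Each vertex corresponds to some choice of n active constraints out of m, so the number of vertices is at most C(m, n) = m! / (n!(m-n)!).
m = 24, n = 2
Numerator: 24 * 23
Denominator: 2! = 2
C(24, 2) = 276


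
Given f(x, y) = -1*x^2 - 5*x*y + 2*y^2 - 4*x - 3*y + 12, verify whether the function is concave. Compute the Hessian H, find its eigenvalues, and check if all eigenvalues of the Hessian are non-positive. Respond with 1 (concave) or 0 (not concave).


The Hessian of f(x,y) = -1*x^2 - 5*x*y + 2*y^2 - 4*x - 3*y + 12 is:
H = [[-2, -5], [-5, 4]]
Trace = -2 + 4 = 2
Determinant = -2*4 - (-5)^2 = -33
Discriminant = (2)^2 - 4*-33 = 136.0
Eigenvalues: lambda_1 = -4.831, lambda_2 = 6.831
The function is not concave.

0


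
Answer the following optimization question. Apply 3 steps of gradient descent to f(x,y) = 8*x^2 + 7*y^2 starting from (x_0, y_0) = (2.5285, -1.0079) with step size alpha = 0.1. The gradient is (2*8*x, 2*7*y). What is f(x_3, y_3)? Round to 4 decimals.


Gradient descent on f(x,y) = 8*x^2 + 7*y^2.
Starting point: (2.5285, -1.0079), alpha = 0.1
Step 1: grad_x = 2*8*2.5285 = 40.456, grad_y = 2*7*-1.0079 = -14.1106
  x_1 = 2.5285 - 0.1*40.456 = -1.5171
  y_1 = -1.0079 - 0.1*-14.1106 = 0.4032
Step 2: grad_x = 2*8*-1.5171 = -24.2736, grad_y = 2*7*0.4032 = 5.6442
  x_2 = -1.5171 - 0.1*-24.2736 = 0.9103
  y_2 = 0.4032 - 0.1*5.6442 = -0.1613
Step 3: grad_x = 2*8*0.9103 = 14.5642, grad_y = 2*7*-0.1613 = -2.2577
  x_3 = 0.9103 - 0.1*14.5642 = -0.5462
  y_3 = -0.1613 - 0.1*-2.2577 = 0.0645
f(-0.5462, 0.0645) = 8*(-0.5462)^2 + 7*0.0645^2 = 2.4154


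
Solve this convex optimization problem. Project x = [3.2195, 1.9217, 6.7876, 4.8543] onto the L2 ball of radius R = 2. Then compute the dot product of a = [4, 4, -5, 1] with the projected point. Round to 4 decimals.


Step 1: Compute ||x|| (intermediates to 6 decimals).
||x|| = sqrt(3.2195^2 + 1.9217^2 + 6.7876^2 + 4.8543^2) = 9.148434
Step 2: Project.
Since ||x|| > R, scale = R/||x|| = 2/9.148434 = 0.218617, proj(x) = scale * x
proj(x) = [0.703837, 0.420116, 1.483885, 1.061233]
Step 3: Dot product.
a^T * proj(x) = 4*0.703837 + 4*0.420116 - 5*1.483885 + 1*1.061233 = -1.8624


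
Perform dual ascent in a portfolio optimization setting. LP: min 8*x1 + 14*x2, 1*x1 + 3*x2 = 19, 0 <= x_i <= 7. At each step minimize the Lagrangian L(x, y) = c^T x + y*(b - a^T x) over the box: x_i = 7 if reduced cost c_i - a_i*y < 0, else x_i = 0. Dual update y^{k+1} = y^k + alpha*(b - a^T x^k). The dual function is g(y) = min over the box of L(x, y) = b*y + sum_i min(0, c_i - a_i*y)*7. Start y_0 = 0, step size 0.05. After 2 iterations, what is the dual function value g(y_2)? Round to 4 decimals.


Dual ascent for LP: min 8*x1 + 14*x2, 1*x1 + 3*x2 = 19, 0 <= x_i <= 7
Step 1: y^k = 0.0, reduced costs: (8.0, 14.0)
  x^k = (0.0, 0.0), subgradient = b - a^T x = 19.0
  y^{k+1} = 0.0 + 0.05*19.0 = 0.95
Step 2: y^k = 0.95, reduced costs: (7.05, 11.15)
  x^k = (0.0, 0.0), subgradient = b - a^T x = 19.0
  y^{k+1} = 0.95 + 0.05*19.0 = 1.9
Dual objective at y_2 = 1.9: reduced costs (6.1, 8.3), box minimizer x = (0.0, 0.0)
g(y_2) = b*y + (c1 - a1*y)*x1 + (c2 - a2*y)*x2 = 19*1.9 + 6.1*0.0 + 8.3*0.0 = 36.1 + 0.0 + 0.0 = 36.1


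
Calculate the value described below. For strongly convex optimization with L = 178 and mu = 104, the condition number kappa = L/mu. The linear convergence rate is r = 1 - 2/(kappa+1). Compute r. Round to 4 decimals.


Step 1: Compute the condition number.
kappa = L/mu = 178/104 = 1.7115
Step 2: Compute the convergence rate.
r = 1 - 2/(kappa + 1) = 1 - 2*mu/(L + mu) = (L - mu)/(L + mu) = 74/282 = 0.2624


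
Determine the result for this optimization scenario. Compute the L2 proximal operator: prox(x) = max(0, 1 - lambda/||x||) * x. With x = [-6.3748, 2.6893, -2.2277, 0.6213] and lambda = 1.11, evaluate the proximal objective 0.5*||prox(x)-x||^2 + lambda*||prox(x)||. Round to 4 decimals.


Step 1: Compute ||x||.
||x|| = 7.2951
Step 2: Compute scaling factor.
scale = max(0, 1 - 1.11/7.2951) = 0.8478
Step 3: prox(x) = [-5.4048, 2.2801, -1.8887, 0.5268]
||prox(x)|| = 6.1851
Step 4: Proximal objective.
0.5*||prox-x||^2 = 0.6161
lambda*||prox|| = 6.8655
Total = 7.4816


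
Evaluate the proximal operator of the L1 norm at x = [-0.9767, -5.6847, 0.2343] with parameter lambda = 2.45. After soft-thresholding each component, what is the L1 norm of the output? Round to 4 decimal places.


Soft-thresholding with lambda = 2.45:
prox(-0.9767) = sign(-0.9767)*max(|-0.9767| - 2.45, 0) = 0.0
prox(-5.6847) = sign(-5.6847)*max(|-5.6847| - 2.45, 0) = -3.2347
prox(0.2343) = sign(0.2343)*max(|0.2343| - 2.45, 0) = 0.0
prox(x) = [0.0, -3.2347, 0.0]
||prox(x)||_1 = 0.0 + 3.2347 + 0.0 = 3.2347


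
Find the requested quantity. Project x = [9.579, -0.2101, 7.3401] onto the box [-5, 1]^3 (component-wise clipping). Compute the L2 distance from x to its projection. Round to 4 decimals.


Project each component onto [-5, 1].
clip(9.579) = 1.0, clip(-0.2101) = -0.2101, clip(7.3401) = 1.0
Projection = [1.0, -0.2101, 1.0]
Squared diffs: [73.5992, 0.0, 40.1969]
Distance = sqrt(113.7961) = 10.6675


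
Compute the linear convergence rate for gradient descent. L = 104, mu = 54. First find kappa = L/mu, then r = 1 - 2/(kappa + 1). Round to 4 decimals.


Step 1: Compute the condition number.
kappa = L/mu = 104/54 = 1.9259
Step 2: Compute the convergence rate.
r = 1 - 2/(kappa + 1) = 1 - 2*mu/(L + mu) = (L - mu)/(L + mu) = 50/158 = 0.3165


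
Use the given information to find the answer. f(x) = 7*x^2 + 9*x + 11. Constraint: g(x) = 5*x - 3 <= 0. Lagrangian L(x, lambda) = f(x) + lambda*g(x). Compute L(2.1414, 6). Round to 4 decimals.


Step 1: Evaluate f(x).
f(2.1414) = 7*2.1414^2 + 9*2.1414 + 11 = 62.3718
Step 2: Evaluate g(x).
g(2.1414) = 5*2.1414 - 3 = 7.707
Step 3: Compute Lagrangian.
L = 62.3718 + 6*7.707 = 108.6138


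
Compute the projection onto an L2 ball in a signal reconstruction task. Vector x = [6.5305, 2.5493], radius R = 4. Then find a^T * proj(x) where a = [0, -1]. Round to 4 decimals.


Step 1: Compute ||x|| (intermediates to 6 decimals).
||x|| = sqrt(6.5305^2 + 2.5493^2) = 7.010447
Step 2: Project.
Since ||x|| > R, scale = R/||x|| = 4/7.010447 = 0.570577, proj(x) = scale * x
proj(x) = [3.726153, 1.454572]
Step 3: Dot product.
a^T * proj(x) = 0*3.726153 - 1*1.454572 = -1.4546


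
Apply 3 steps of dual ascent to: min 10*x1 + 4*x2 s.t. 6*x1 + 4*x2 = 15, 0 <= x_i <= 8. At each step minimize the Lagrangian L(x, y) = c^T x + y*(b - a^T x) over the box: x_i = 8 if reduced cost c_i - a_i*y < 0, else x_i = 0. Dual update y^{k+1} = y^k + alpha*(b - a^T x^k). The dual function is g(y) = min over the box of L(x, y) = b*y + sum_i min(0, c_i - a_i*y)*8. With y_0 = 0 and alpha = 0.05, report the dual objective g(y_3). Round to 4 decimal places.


Dual ascent for LP: min 10*x1 + 4*x2, 6*x1 + 4*x2 = 15, 0 <= x_i <= 8
Step 1: y^k = 0.0, reduced costs: (10.0, 4.0)
  x^k = (0.0, 0.0), subgradient = b - a^T x = 15.0
  y^{k+1} = 0.0 + 0.05*15.0 = 0.75
Step 2: y^k = 0.75, reduced costs: (5.5, 1.0)
  x^k = (0.0, 0.0), subgradient = b - a^T x = 15.0
  y^{k+1} = 0.75 + 0.05*15.0 = 1.5
Step 3: y^k = 1.5, reduced costs: (1.0, -2.0)
  x^k = (0.0, 8.0), subgradient = b - a^T x = -17.0
  y^{k+1} = 1.5 + 0.05*-17.0 = 0.65
Dual objective at y_3 = 0.65: reduced costs (6.1, 1.4), box minimizer x = (0.0, 0.0)
g(y_3) = b*y + (c1 - a1*y)*x1 + (c2 - a2*y)*x2 = 15*0.65 + 6.1*0.0 + 1.4*0.0 = 9.75 + 0.0 + 0.0 = 9.75


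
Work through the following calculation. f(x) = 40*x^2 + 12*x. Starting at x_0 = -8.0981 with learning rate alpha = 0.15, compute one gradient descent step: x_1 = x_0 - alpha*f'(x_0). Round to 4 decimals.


We compute the gradient at x_0 and apply the update.
f'(x) = 80*x + 12
f'(-8.0981) = 80*-8.0981 + 12 = -635.848
x_1 = -8.0981 - 0.15*-635.848 = 87.2791


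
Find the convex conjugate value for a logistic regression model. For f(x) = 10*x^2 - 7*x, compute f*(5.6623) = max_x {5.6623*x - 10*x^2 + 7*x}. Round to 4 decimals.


f*(y) = sup_x {y*x - a*x^2 - b*x} = sup_x {(y-b)*x - a*x^2}
FOC: (y - b) - 2a*x = 0 => x* = (y - b)/(2a)
x* = (5.6623 + 7)/(2*10) = 0.6331
f*(5.6623) = (y-b)^2/(4a) = (5.6623 + 7)^2/(4*10)
= 160.3338/40 = 4.0083


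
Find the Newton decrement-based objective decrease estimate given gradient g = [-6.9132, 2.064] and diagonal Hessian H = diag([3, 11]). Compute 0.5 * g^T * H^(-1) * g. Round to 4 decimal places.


Step 1: H is diagonal, so H^(-1) * g = [-2.3044, 0.1876].
Step 2: g^T H^(-1) g = sum_i g_i^2 / H_ii
  = (-6.9132)^2/3 + (2.064)^2/11
  = 15.9308 + 0.3873 = 16.3181
Step 3: Objective decrease = 0.5 * g^T H^(-1) g = 8.159


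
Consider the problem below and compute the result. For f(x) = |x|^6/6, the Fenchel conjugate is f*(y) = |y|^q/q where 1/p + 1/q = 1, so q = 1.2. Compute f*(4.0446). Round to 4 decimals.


The conjugate exponent q satisfies 1/p + 1/q = 1.
p = 6, so q = 6/(6 - 1) = 1.2
|y|^q = 4.0446^1.2 = 5.3487
f*(4.0446) = 5.3487 / 1.2 = 4.4573


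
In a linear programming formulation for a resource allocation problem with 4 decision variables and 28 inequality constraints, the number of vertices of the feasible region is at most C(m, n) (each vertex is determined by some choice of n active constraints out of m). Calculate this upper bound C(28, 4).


Each vertex corresponds to some choice of n active constraints out of m, so the number of vertices is at most C(m, n) = m! / (n!(m-n)!).
m = 28, n = 4
Numerator: 28 * 27 * 26 * 25
Denominator: 4! = 24
C(28, 4) = 20475


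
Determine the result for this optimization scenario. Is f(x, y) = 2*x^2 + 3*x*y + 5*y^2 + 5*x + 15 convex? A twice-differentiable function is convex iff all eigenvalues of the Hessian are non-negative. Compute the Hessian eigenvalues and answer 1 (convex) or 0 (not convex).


The Hessian of f(x,y) = 2*x^2 + 3*x*y + 5*y^2 + 5*x + 15 is:
H = [[4, 3], [3, 10]]
Trace = 4 + 10 = 14
Determinant = 4*10 - (3)^2 = 31
Discriminant = (14)^2 - 4*31 = 72.0
Eigenvalues: lambda_1 = 2.7574, lambda_2 = 11.2426
The function is convex.

1


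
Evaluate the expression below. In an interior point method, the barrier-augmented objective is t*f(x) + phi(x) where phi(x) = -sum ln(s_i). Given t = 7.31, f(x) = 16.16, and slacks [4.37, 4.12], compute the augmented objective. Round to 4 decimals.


Step 1: Compute log-barrier.
ln values: [1.4748, 1.4159]
phi = -(1.4748 + 1.4159) = -2.8906
Step 2: Compute augmented objective.
t*f(x) = 7.31*16.16 = 118.1296
Total = 118.1296 - 2.8906 = 115.239


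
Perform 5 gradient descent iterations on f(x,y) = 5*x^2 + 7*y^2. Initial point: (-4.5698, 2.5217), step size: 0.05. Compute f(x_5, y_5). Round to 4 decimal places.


Gradient descent on f(x,y) = 5*x^2 + 7*y^2.
Starting point: (-4.5698, 2.5217), alpha = 0.05
Step 1: grad_x = 2*5*-4.5698 = -45.698, grad_y = 2*7*2.5217 = 35.3038
  x_1 = -4.5698 - 0.05*-45.698 = -2.2849
  y_1 = 2.5217 - 0.05*35.3038 = 0.7565
Step 2: grad_x = 2*5*-2.2849 = -22.849, grad_y = 2*7*0.7565 = 10.5911
  x_2 = -2.2849 - 0.05*-22.849 = -1.1425
  y_2 = 0.7565 - 0.05*10.5911 = 0.227
Step 3: grad_x = 2*5*-1.1425 = -11.4245, grad_y = 2*7*0.227 = 3.1773
  x_3 = -1.1425 - 0.05*-11.4245 = -0.5712
  y_3 = 0.227 - 0.05*3.1773 = 0.0681
Step 4: grad_x = 2*5*-0.5712 = -5.7123, grad_y = 2*7*0.0681 = 0.9532
  x_4 = -0.5712 - 0.05*-5.7123 = -0.2856
  y_4 = 0.0681 - 0.05*0.9532 = 0.0204
Step 5: grad_x = 2*5*-0.2856 = -2.8561, grad_y = 2*7*0.0204 = 0.286
  x_5 = -0.2856 - 0.05*-2.8561 = -0.1428
  y_5 = 0.0204 - 0.05*0.286 = 0.0061
f(-0.1428, 0.0061) = 5*(-0.1428)^2 + 7*0.0061^2 = 0.1022


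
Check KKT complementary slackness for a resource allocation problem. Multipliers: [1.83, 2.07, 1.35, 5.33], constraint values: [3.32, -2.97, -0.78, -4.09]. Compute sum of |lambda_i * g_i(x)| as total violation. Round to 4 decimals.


KKT complementary slackness check:
lambda_1 * g_1 = 1.83 * 3.32 = 6.0756
lambda_2 * g_2 = 2.07 * -2.97 = -6.1479
lambda_3 * g_3 = 1.35 * -0.78 = -1.053
lambda_4 * g_4 = 5.33 * -4.09 = -21.7997
Total violation = 6.0756 + 6.1479 + 1.053 + 21.7997 = 35.0762


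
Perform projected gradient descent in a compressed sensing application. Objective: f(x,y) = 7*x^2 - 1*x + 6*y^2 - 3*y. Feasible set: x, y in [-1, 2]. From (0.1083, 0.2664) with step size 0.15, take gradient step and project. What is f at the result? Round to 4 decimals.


Step 1: Compute gradient at (0.1083, 0.2664).
grad_x = 2*7*0.1083 - 1 = 0.5162
grad_y = 2*6*0.2664 - 3 = 0.1968
Step 2: Gradient step.
x_raw = 0.1083 - 0.15*0.5162 = 0.0309
y_raw = 0.2664 - 0.15*0.1968 = 0.2369
Step 3: Project onto [-1, 2].
x_proj = clip(0.0309) = 0.0309
y_proj = clip(0.2369) = 0.2369
Step 4: Evaluate f.
f(0.0309, 0.2369) = -0.3982


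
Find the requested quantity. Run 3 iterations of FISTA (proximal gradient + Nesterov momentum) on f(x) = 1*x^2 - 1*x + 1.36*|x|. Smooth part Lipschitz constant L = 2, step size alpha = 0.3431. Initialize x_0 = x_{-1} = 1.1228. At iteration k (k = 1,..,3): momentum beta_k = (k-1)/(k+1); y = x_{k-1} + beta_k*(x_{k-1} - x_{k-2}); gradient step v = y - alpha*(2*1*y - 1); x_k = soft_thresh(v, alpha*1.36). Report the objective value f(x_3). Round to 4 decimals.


FISTA on f(x) = 1*x^2 - 1*x + 1.36*|x|
L = 2, alpha = 0.3431
Iteration 1: beta = 0.0, y = 1.1228 + 0.0*(1.1228 - 1.1228) = 1.1228
  grad(y) = 1.2456, v = y - alpha*grad = 0.6954
  prox(v) = soft_thresh(0.6954, 0.4666) = 0.2288
Iteration 2: beta = 0.3333, y = 0.2288 + 0.3333*(0.2288 - 1.1228) = -0.0692
  grad(y) = -1.1384, v = y - alpha*grad = 0.3214
  prox(v) = soft_thresh(0.3214, 0.4666) = 0.0
Iteration 3: beta = 0.5, y = 0.0 + 0.5*(0.0 - 0.2288) = -0.1144
  grad(y) = -1.2288, v = y - alpha*grad = 0.3072
  prox(v) = soft_thresh(0.3072, 0.4666) = 0.0
f(x_3) = 1*0.0^2 - 1*0.0 + 1.36*|0.0| = 0.0


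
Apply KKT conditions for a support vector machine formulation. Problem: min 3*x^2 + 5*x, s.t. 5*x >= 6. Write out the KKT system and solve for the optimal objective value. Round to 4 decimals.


Step 1: Try lambda = 0 (constraint inactive).
x_unc = -5/(2*3) = -0.8333
Check: 5*-0.8333 = -4.1665 < 6 -- violated!
Step 2: Constraint must be active: 5*x = 6
x* = 6/5 = 1.2
lambda = (2*3*1.2 + 5)/5 = 2.44
Step 3: Compute optimal value.
f(x*) = 3*1.2^2 + 5*1.2 = 10.32


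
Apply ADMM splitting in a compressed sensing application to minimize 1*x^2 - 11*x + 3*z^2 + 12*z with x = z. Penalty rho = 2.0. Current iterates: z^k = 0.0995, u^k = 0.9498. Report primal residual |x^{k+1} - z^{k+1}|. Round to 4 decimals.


ADMM iteration with rho = 2.0, z^k = 0.0995, u^k = 0.9498
Step 1: x-update.
Minimize 1*x^2 - 11*x + (2.0/2)*(x - 0.0995 + 0.9498)^2
FOC: (2*1 + 2.0)*x = 11 + 2.0*(0.0995 - 0.9498)
x^{k+1} = 2.3249
Step 2: z-update.
Minimize 3*z^2 + 12*z + (2.0/2)*(2.3249 - z + 0.9498)^2
FOC: (2*3 + 2.0)*z = -12 + 2.0*(2.3249 + 0.9498)
z^{k+1} = -0.6813
Step 3: u-update.
u^{k+1} = 0.9498 + 2.3249 + 0.6813 = 3.956
Step 4: Primal residual = |2.3249 + 0.6813| = 3.0062


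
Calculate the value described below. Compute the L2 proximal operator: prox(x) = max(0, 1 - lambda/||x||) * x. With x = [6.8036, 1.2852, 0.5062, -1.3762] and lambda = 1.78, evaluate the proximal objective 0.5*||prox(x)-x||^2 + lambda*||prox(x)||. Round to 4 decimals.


Step 1: Compute ||x||.
||x|| = 7.0775
Step 2: Compute scaling factor.
scale = max(0, 1 - 1.78/7.0775) = 0.7485
Step 3: prox(x) = [5.0925, 0.962, 0.3789, -1.0301]
||prox(x)|| = 5.2975
Step 4: Proximal objective.
0.5*||prox-x||^2 = 1.5842
lambda*||prox|| = 9.4296
Total = 11.0137


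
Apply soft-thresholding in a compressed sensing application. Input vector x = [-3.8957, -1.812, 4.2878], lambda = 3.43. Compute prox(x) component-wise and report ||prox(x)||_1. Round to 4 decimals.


Soft-thresholding with lambda = 3.43:
prox(-3.8957) = sign(-3.8957)*max(|-3.8957| - 3.43, 0) = -0.4657
prox(-1.812) = sign(-1.812)*max(|-1.812| - 3.43, 0) = 0.0
prox(4.2878) = sign(4.2878)*max(|4.2878| - 3.43, 0) = 0.8578
prox(x) = [-0.4657, 0.0, 0.8578]
||prox(x)||_1 = 0.4657 + 0.0 + 0.8578 = 1.3235


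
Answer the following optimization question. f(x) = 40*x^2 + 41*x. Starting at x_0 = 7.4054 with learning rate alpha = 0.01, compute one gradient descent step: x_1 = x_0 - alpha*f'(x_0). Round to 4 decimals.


We compute the gradient at x_0 and apply the update.
f'(x) = 80*x + 41
f'(7.4054) = 80*7.4054 + 41 = 633.432
x_1 = 7.4054 - 0.01*633.432 = 1.0711


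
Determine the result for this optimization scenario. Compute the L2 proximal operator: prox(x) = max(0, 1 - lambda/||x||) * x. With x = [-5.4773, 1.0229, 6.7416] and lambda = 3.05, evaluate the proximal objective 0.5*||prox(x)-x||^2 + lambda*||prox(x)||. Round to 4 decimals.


Step 1: Compute ||x||.
||x|| = 8.7462
Step 2: Compute scaling factor.
scale = max(0, 1 - 3.05/8.7462) = 0.6513
Step 3: prox(x) = [-3.5672, 0.6662, 4.3907]
||prox(x)|| = 5.6962
Step 4: Proximal objective.
0.5*||prox-x||^2 = 4.6513
lambda*||prox|| = 17.3734
Total = 22.0247


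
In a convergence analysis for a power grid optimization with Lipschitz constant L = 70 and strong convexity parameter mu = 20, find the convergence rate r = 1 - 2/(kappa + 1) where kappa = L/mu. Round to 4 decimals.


Step 1: Compute the condition number.
kappa = L/mu = 70/20 = 3.5
Step 2: Compute the convergence rate.
r = 1 - 2/(kappa + 1) = 1 - 2*mu/(L + mu) = (L - mu)/(L + mu) = 50/90 = 0.5556


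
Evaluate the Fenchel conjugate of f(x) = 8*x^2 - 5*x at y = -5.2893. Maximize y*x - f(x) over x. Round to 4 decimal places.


f*(y) = sup_x {y*x - a*x^2 - b*x} = sup_x {(y-b)*x - a*x^2}
FOC: (y - b) - 2a*x = 0 => x* = (y - b)/(2a)
x* = (-5.2893 + 5)/(2*8) = -0.0181
f*(-5.2893) = (y-b)^2/(4a) = (-5.2893 + 5)^2/(4*8)
= 0.0837/32 = 0.0026


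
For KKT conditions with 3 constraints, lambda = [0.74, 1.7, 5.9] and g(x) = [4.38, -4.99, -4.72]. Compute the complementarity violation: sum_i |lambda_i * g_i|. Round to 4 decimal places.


KKT complementary slackness check:
lambda_1 * g_1 = 0.74 * 4.38 = 3.2412
lambda_2 * g_2 = 1.7 * -4.99 = -8.483
lambda_3 * g_3 = 5.9 * -4.72 = -27.848
Total violation = 3.2412 + 8.483 + 27.848 = 39.5722


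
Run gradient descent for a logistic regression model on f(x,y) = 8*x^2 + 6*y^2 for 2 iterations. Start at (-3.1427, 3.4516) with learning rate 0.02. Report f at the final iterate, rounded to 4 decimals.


Gradient descent on f(x,y) = 8*x^2 + 6*y^2.
Starting point: (-3.1427, 3.4516), alpha = 0.02
Step 1: grad_x = 2*8*-3.1427 = -50.2832, grad_y = 2*6*3.4516 = 41.4192
  x_1 = -3.1427 - 0.02*-50.2832 = -2.137
  y_1 = 3.4516 - 0.02*41.4192 = 2.6232
Step 2: grad_x = 2*8*-2.137 = -34.1926, grad_y = 2*6*2.6232 = 31.4786
  x_2 = -2.137 - 0.02*-34.1926 = -1.4532
  y_2 = 2.6232 - 0.02*31.4786 = 1.9936
f(-1.4532, 1.9936) = 8*(-1.4532)^2 + 6*1.9936^2 = 40.7417


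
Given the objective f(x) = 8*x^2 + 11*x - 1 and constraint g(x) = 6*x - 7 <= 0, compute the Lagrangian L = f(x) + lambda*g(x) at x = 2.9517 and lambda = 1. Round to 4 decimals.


Step 1: Evaluate f(x).
f(2.9517) = 8*2.9517^2 + 11*2.9517 - 1 = 101.169
Step 2: Evaluate g(x).
g(2.9517) = 6*2.9517 - 7 = 10.7102
Step 3: Compute Lagrangian.
L = 101.169 + 1*10.7102 = 111.8792


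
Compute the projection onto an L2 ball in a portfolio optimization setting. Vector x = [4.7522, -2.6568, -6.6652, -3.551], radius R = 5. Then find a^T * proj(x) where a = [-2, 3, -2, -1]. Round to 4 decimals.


Step 1: Compute ||x|| (intermediates to 6 decimals).
||x|| = sqrt(4.7522^2 + (-2.6568)^2 + (-6.6652)^2 + (-3.551)^2) = 9.310021
Step 2: Project.
Since ||x|| > R, scale = R/||x|| = 5/9.310021 = 0.537056, proj(x) = scale * x
proj(x) = [2.552198, -1.42685, -3.579586, -1.907086]
Step 3: Dot product.
a^T * proj(x) = -2*2.552198 + 3*(-1.42685) - 2*(-3.579586) - 1*(-1.907086) = -0.3187


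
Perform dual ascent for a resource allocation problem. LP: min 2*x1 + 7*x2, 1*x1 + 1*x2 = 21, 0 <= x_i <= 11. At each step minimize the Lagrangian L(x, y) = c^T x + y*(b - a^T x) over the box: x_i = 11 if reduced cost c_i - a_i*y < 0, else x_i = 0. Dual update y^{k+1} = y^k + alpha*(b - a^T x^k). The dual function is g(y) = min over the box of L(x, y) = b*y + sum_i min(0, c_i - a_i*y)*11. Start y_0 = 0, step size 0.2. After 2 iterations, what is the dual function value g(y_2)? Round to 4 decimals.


Dual ascent for LP: min 2*x1 + 7*x2, 1*x1 + 1*x2 = 21, 0 <= x_i <= 11
Step 1: y^k = 0.0, reduced costs: (2.0, 7.0)
  x^k = (0.0, 0.0), subgradient = b - a^T x = 21.0
  y^{k+1} = 0.0 + 0.2*21.0 = 4.2
Step 2: y^k = 4.2, reduced costs: (-2.2, 2.8)
  x^k = (11.0, 0.0), subgradient = b - a^T x = 10.0
  y^{k+1} = 4.2 + 0.2*10.0 = 6.2
Dual objective at y_2 = 6.2: reduced costs (-4.2, 0.8), box minimizer x = (11.0, 0.0)
g(y_2) = b*y + (c1 - a1*y)*x1 + (c2 - a2*y)*x2 = 21*6.2 + (-4.2)*11.0 + 0.8*0.0 = 130.2 - 46.2 + 0.0 = 84.0


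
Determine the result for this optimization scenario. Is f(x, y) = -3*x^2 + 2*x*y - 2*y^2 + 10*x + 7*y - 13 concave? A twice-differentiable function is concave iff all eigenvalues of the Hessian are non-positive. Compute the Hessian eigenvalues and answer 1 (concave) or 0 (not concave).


The Hessian of f(x,y) = -3*x^2 + 2*x*y - 2*y^2 + 10*x + 7*y - 13 is:
H = [[-6, 2], [2, -4]]
Trace = -6 - 4 = -10
Determinant = -6*-4 - (2)^2 = 20
Discriminant = (-10)^2 - 4*20 = 20.0
Eigenvalues: lambda_1 = -7.2361, lambda_2 = -2.7639
The function is concave.

1


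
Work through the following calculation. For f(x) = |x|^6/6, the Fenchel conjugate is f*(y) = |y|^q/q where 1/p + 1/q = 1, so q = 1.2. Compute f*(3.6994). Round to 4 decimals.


The conjugate exponent q satisfies 1/p + 1/q = 1.
p = 6, so q = 6/(6 - 1) = 1.2
|y|^q = 3.6994^1.2 = 4.8057
f*(3.6994) = 4.8057 / 1.2 = 4.0048


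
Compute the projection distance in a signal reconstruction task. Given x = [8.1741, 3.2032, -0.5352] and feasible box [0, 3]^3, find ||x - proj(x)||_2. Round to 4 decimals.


Project each component onto [0, 3].
clip(8.1741) = 3.0, clip(3.2032) = 3.0, clip(-0.5352) = 0.0
Projection = [3.0, 3.0, 0.0]
Squared diffs: [26.7713, 0.0413, 0.2864]
Distance = sqrt(27.099) = 5.2057


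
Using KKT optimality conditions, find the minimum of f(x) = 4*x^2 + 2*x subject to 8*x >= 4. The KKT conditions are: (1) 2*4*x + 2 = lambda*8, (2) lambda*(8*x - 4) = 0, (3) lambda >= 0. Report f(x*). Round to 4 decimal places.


Step 1: Try lambda = 0 (constraint inactive).
x_unc = -2/(2*4) = -0.25
Check: 8*-0.25 = -2.0 < 4 -- violated!
Step 2: Constraint must be active: 8*x = 4
x* = 4/8 = 0.5
lambda = (2*4*0.5 + 2)/8 = 0.75
Step 3: Compute optimal value.
f(x*) = 4*0.5^2 + 2*0.5 = 2.0


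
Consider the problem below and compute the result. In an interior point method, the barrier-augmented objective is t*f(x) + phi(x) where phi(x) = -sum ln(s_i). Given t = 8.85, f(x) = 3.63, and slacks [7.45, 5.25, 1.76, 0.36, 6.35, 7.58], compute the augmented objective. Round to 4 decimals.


Step 1: Compute log-barrier.
ln values: [2.0082, 1.6582, 0.5653, -1.0217, 1.8485, 2.0255]
phi = -(2.0082 + 1.6582 + 0.5653 - 1.0217 + 1.8485 + 2.0255) = -7.0841
Step 2: Compute augmented objective.
t*f(x) = 8.85*3.63 = 32.1255
Total = 32.1255 - 7.0841 = 25.0414
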